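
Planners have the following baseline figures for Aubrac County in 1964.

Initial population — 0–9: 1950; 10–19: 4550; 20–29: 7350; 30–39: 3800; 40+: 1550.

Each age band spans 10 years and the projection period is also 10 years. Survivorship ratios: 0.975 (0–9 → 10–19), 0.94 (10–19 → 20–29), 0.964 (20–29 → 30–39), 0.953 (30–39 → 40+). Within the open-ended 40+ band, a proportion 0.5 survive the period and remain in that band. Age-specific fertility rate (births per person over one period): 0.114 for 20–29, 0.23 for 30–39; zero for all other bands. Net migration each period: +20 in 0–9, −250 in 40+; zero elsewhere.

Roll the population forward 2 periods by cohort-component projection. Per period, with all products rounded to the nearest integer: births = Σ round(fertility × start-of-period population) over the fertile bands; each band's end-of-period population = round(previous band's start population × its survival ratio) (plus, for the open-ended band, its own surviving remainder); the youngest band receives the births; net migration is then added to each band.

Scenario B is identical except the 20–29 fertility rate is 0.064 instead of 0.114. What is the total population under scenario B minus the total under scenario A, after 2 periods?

Period 1:
Births: 7350 × 0.114 = 838  |  3800 × 0.23 = 874 → total 1712
10–19: 1950 × 0.975 = 1901
20–29: 4550 × 0.94 = 4277
30–39: 7350 × 0.964 = 7085
40+: 3800 × 0.953 + 1550 × 0.5 = 3621 + 775 = 4396
Net migration: 0–9 + 20 → 1732; 40+ − 250 → 4146
End of period: [1732, 1901, 4277, 7085, 4146]
Period 2:
Births: 4277 × 0.114 = 488  |  7085 × 0.23 = 1630 → total 2118
10–19: 1732 × 0.975 = 1689
20–29: 1901 × 0.94 = 1787
30–39: 4277 × 0.964 = 4123
40+: 7085 × 0.953 + 4146 × 0.5 = 6752 + 2073 = 8825
Net migration: 0–9 + 20 → 2138; 40+ − 250 → 8575
End of period: [2138, 1689, 1787, 4123, 8575]
Scenario A total after 2 periods: 18312
Scenario B projection —
Period 1:
Births: 7350 × 0.064 = 470  |  3800 × 0.23 = 874 → total 1344
10–19: 1950 × 0.975 = 1901
20–29: 4550 × 0.94 = 4277
30–39: 7350 × 0.964 = 7085
40+: 3800 × 0.953 + 1550 × 0.5 = 3621 + 775 = 4396
Net migration: 0–9 + 20 → 1364; 40+ − 250 → 4146
End of period: [1364, 1901, 4277, 7085, 4146]
Period 2:
Births: 4277 × 0.064 = 274  |  7085 × 0.23 = 1630 → total 1904
10–19: 1364 × 0.975 = 1330
20–29: 1901 × 0.94 = 1787
30–39: 4277 × 0.964 = 4123
40+: 7085 × 0.953 + 4146 × 0.5 = 6752 + 2073 = 8825
Net migration: 0–9 + 20 → 1924; 40+ − 250 → 8575
End of period: [1924, 1330, 1787, 4123, 8575]
Scenario B total after 2 periods: 17739
Difference B − A = 17739 − 18312 = -573

-573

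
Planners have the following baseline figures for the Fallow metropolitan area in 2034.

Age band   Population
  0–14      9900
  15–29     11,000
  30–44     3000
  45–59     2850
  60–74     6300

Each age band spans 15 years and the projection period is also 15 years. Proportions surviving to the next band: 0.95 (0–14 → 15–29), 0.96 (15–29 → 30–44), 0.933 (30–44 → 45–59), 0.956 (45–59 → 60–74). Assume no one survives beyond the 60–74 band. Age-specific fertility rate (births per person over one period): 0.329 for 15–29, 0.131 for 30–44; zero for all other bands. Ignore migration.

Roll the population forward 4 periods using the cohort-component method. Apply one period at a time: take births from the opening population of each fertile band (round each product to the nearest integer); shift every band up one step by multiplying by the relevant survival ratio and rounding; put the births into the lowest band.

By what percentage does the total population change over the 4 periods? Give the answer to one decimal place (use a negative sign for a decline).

-40.3

Let band 1 be 0–14 through band 5 = 60–74.
[period 1]
Births: 11000 × 0.329 = 3619  |  3000 × 0.131 = 393 ⇒ total 4012
Band 2: 9900 × 0.95 = 9405
Band 3: 11000 × 0.96 = 10560
Band 4: 3000 × 0.933 = 2799
Band 5: 2850 × 0.956 = 2725
End of period: [4012, 9405, 10560, 2799, 2725]
[period 2]
Births: 9405 × 0.329 = 3094  |  10560 × 0.131 = 1383 ⇒ total 4477
Band 2: 4012 × 0.95 = 3811
Band 3: 9405 × 0.96 = 9029
Band 4: 10560 × 0.933 = 9852
Band 5: 2799 × 0.956 = 2676
End of period: [4477, 3811, 9029, 9852, 2676]
[period 3]
Births: 3811 × 0.329 = 1254  |  9029 × 0.131 = 1183 ⇒ total 2437
Band 2: 4477 × 0.95 = 4253
Band 3: 3811 × 0.96 = 3659
Band 4: 9029 × 0.933 = 8424
Band 5: 9852 × 0.956 = 9419
End of period: [2437, 4253, 3659, 8424, 9419]
[period 4]
Births: 4253 × 0.329 = 1399  |  3659 × 0.131 = 479 ⇒ total 1878
Band 2: 2437 × 0.95 = 2315
Band 3: 4253 × 0.96 = 4083
Band 4: 3659 × 0.933 = 3414
Band 5: 8424 × 0.956 = 8053
End of period: [1878, 2315, 4083, 3414, 8053]
Total: 33050 → 19743; change = -13307; percentage change = -40.3%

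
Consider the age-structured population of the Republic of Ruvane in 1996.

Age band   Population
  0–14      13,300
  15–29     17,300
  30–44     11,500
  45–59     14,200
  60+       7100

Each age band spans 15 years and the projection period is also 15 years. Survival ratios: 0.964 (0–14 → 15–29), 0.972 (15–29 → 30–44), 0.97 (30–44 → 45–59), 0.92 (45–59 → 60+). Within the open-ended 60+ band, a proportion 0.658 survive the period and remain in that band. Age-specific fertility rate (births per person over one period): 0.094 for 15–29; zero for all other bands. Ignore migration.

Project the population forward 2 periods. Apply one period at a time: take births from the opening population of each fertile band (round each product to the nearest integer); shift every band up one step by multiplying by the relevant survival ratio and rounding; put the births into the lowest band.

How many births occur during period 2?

Period 1:
Births: 17300 × 0.094 = 1626
15–29: 13300 × 0.964 = 12821
30–44: 17300 × 0.972 = 16816
45–59: 11500 × 0.97 = 11155
60+: 14200 × 0.92 + 7100 × 0.658 = 13064 + 4672 = 17736
Giving 1626 / 12821 / 16816 / 11155 / 17736.
Period 2:
Births: 12821 × 0.094 = 1205
15–29: 1626 × 0.964 = 1567
30–44: 12821 × 0.972 = 12462
45–59: 16816 × 0.97 = 16312
60+: 11155 × 0.92 + 17736 × 0.658 = 10263 + 11670 = 21933
Giving 1205 / 1567 / 12462 / 16312 / 21933.

1205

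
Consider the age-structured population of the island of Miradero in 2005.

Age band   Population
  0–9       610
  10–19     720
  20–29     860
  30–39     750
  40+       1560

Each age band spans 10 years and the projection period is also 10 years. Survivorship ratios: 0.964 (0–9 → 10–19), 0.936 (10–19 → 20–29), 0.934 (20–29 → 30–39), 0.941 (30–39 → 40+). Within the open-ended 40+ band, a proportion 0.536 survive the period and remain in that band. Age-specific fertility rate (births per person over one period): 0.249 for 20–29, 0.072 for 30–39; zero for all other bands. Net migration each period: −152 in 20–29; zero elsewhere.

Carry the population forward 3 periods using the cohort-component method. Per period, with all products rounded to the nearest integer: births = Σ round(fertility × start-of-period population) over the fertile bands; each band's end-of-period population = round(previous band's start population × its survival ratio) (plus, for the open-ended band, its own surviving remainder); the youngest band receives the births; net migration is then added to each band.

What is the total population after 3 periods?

2083

After projecting period 1:
Births: 860 × 0.249 = 214, 750 × 0.072 = 54 → total 268
10–19: 610 × 0.964 = 588
20–29: 720 × 0.936 = 674
30–39: 860 × 0.934 = 803
40+: 750 × 0.941 + 1560 × 0.536 = 706 + 836 = 1542
Net migration: 20–29 − 152 → 522
→ [268, 588, 522, 803, 1542]
After projecting period 2:
Births: 522 × 0.249 = 130, 803 × 0.072 = 58 → total 188
10–19: 268 × 0.964 = 258
20–29: 588 × 0.936 = 550
30–39: 522 × 0.934 = 488
40+: 803 × 0.941 + 1542 × 0.536 = 756 + 827 = 1583
Net migration: 20–29 − 152 → 398
→ [188, 258, 398, 488, 1583]
After projecting period 3:
Births: 398 × 0.249 = 99, 488 × 0.072 = 35 → total 134
10–19: 188 × 0.964 = 181
20–29: 258 × 0.936 = 241
30–39: 398 × 0.934 = 372
40+: 488 × 0.941 + 1583 × 0.536 = 459 + 848 = 1307
Net migration: 20–29 − 152 → 89
→ [134, 181, 89, 372, 1307]
Total after period 3: 134 + 181 + 89 + 372 + 1307 = 2083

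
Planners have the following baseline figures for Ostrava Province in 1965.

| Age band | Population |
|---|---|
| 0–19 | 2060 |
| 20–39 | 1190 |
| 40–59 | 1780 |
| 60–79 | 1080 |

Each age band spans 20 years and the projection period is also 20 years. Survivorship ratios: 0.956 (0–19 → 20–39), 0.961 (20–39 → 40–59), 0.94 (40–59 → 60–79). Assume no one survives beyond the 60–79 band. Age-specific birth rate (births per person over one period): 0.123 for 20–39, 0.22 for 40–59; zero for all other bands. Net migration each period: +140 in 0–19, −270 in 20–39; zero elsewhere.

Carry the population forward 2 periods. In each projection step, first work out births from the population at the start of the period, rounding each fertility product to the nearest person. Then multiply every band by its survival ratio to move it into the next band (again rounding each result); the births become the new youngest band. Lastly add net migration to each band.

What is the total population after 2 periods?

After projecting period 1:
Births: 1190 × 0.123 = 146 ; 1780 × 0.22 = 392 → 538
20–39: 2060 × 0.956 = 1969
40–59: 1190 × 0.961 = 1144
60–79: 1780 × 0.94 = 1673
Net migration: 0–19 + 140 → 678; 20–39 − 270 → 1699
End of period: [678, 1699, 1144, 1673]
After projecting period 2:
Births: 1699 × 0.123 = 209 ; 1144 × 0.22 = 252 → 461
20–39: 678 × 0.956 = 648
40–59: 1699 × 0.961 = 1633
60–79: 1144 × 0.94 = 1075
Net migration: 0–19 + 140 → 601; 20–39 − 270 → 378
End of period: [601, 378, 1633, 1075]
Total after period 2: 601 + 378 + 1633 + 1075 = 3687

3687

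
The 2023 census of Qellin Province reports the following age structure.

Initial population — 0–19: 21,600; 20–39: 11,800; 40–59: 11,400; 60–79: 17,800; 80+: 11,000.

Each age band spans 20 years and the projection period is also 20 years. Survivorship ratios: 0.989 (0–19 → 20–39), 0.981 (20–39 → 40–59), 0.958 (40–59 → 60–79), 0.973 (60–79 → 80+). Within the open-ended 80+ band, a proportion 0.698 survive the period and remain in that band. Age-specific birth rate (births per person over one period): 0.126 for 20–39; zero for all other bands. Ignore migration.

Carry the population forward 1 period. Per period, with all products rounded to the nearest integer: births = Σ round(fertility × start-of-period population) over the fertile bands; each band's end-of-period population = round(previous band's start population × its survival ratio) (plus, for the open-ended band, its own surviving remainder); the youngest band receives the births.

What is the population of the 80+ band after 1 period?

24997

[period 1]
Births: 11800 × 0.126 = 1487
20–39: 21600 × 0.989 = 21362
40–59: 11800 × 0.981 = 11576
60–79: 11400 × 0.958 = 10921
80+: 17800 × 0.973 + 11000 × 0.698 = 17319 + 7678 = 24997
Giving 1487 / 21362 / 11576 / 10921 / 24997.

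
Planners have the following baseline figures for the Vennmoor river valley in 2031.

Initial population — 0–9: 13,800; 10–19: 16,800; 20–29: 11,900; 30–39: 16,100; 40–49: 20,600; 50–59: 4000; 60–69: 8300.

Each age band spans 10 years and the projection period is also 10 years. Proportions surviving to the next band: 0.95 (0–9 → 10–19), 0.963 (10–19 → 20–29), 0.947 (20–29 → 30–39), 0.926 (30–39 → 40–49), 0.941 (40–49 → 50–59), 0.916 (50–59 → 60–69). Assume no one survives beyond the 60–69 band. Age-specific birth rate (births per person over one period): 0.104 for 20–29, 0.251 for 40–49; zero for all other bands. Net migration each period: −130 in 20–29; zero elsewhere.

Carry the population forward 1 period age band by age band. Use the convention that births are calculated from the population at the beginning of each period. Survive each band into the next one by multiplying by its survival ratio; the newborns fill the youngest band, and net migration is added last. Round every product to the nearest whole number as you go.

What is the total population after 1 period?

(Bands numbered youngest = 1 to oldest = 7.)
Period 1.
Births: 11900 × 0.104 = 1238  |  20600 × 0.251 = 5171 → 6409
Band 2: 13800 × 0.95 = 13110
Band 3: 16800 × 0.963 = 16178
Band 4: 11900 × 0.947 = 11269
Band 5: 16100 × 0.926 = 14909
Band 6: 20600 × 0.941 = 19385
Band 7: 4000 × 0.916 = 3664
Net migration: Band 3 − 130 → 16048
End of period: [6409, 13110, 16048, 11269, 14909, 19385, 3664]
Total after period 1: 6409 + 13110 + 16048 + 11269 + 14909 + 19385 + 3664 = 84794

84794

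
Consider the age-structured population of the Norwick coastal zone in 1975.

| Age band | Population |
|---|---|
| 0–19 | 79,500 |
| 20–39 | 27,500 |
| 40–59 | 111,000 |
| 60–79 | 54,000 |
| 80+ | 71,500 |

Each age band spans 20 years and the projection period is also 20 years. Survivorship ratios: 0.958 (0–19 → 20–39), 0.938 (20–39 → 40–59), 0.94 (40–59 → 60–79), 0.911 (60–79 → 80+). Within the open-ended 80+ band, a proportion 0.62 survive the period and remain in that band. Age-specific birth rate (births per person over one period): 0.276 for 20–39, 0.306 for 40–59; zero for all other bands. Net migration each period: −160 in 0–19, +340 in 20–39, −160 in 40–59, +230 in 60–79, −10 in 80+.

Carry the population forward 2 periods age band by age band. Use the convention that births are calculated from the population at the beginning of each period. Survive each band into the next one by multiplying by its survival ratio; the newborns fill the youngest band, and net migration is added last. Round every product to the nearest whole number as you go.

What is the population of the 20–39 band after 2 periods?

— Period 1 —
Births: 27500 × 0.276 = 7590, 111000 × 0.306 = 33966 — total 41556
20–39: 79500 × 0.958 = 76161
40–59: 27500 × 0.938 = 25795
60–79: 111000 × 0.94 = 104340
80+: 54000 × 0.911 + 71500 × 0.62 = 49194 + 44330 = 93524
Net migration: 0–19 − 160 → 41396; 20–39 + 340 → 76501; 40–59 − 160 → 25635; 60–79 + 230 → 104570; 80+ − 10 → 93514
Giving 41396 / 76501 / 25635 / 104570 / 93514.
— Period 2 —
Births: 76501 × 0.276 = 21114, 25635 × 0.306 = 7844 — total 28958
20–39: 41396 × 0.958 = 39657
40–59: 76501 × 0.938 = 71758
60–79: 25635 × 0.94 = 24097
80+: 104570 × 0.911 + 93514 × 0.62 = 95263 + 57979 = 153242
Net migration: 0–19 − 160 → 28798; 20–39 + 340 → 39997; 40–59 − 160 → 71598; 60–79 + 230 → 24327; 80+ − 10 → 153232
Giving 28798 / 39997 / 71598 / 24327 / 153232.

39997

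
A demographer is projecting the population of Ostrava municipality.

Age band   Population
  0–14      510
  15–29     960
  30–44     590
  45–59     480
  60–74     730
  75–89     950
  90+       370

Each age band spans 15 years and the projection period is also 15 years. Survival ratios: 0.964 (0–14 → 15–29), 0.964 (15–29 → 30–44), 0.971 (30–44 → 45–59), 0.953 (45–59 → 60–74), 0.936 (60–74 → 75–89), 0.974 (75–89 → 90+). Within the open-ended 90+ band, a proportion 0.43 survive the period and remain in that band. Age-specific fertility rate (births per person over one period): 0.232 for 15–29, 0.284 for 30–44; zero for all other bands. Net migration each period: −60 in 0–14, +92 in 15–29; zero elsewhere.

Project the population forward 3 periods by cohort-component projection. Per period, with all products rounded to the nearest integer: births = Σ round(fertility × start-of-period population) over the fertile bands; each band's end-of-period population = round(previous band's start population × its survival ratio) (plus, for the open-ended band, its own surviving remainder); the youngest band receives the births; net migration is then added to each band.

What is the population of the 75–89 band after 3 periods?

511

Period 1:
Births: 960 × 0.232 = 223, 590 × 0.284 = 168 → total 391
15–29: 510 × 0.964 = 492
30–44: 960 × 0.964 = 925
45–59: 590 × 0.971 = 573
60–74: 480 × 0.953 = 457
75–89: 730 × 0.936 = 683
90+: 950 × 0.974 + 370 × 0.43 = 925 + 159 = 1084
Net migration: 0–14 − 60 → 331; 15–29 + 92 → 584
→ [331, 584, 925, 573, 457, 683, 1084]
Period 2:
Births: 584 × 0.232 = 135, 925 × 0.284 = 263 → total 398
15–29: 331 × 0.964 = 319
30–44: 584 × 0.964 = 563
45–59: 925 × 0.971 = 898
60–74: 573 × 0.953 = 546
75–89: 457 × 0.936 = 428
90+: 683 × 0.974 + 1084 × 0.43 = 665 + 466 = 1131
Net migration: 0–14 − 60 → 338; 15–29 + 92 → 411
→ [338, 411, 563, 898, 546, 428, 1131]
Period 3:
Births: 411 × 0.232 = 95, 563 × 0.284 = 160 → total 255
15–29: 338 × 0.964 = 326
30–44: 411 × 0.964 = 396
45–59: 563 × 0.971 = 547
60–74: 898 × 0.953 = 856
75–89: 546 × 0.936 = 511
90+: 428 × 0.974 + 1131 × 0.43 = 417 + 486 = 903
Net migration: 0–14 − 60 → 195; 15–29 + 92 → 418
→ [195, 418, 396, 547, 856, 511, 903]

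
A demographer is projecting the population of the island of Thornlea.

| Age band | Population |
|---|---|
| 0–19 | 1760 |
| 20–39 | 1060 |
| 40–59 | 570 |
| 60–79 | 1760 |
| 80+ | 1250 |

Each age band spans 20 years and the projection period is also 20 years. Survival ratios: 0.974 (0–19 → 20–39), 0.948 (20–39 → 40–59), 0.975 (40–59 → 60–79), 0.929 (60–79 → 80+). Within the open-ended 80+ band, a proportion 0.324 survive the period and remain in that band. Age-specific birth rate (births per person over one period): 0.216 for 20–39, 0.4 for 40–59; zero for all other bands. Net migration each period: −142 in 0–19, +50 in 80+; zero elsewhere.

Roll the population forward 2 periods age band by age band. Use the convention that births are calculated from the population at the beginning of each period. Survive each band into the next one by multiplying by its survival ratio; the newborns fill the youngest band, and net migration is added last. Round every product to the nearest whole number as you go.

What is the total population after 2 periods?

4786

Call the bands 1 to 5, youngest first.
After projecting period 1:
Births: 1060 × 0.216 = 229 ; 570 × 0.4 = 228 — total 457
Band 2: 1760 × 0.974 = 1714
Band 3: 1060 × 0.948 = 1005
Band 4: 570 × 0.975 = 556
Band 5: 1760 × 0.929 + 1250 × 0.324 = 1635 + 405 = 2040
Net migration: Band 1 − 142 → 315; Band 5 + 50 → 2090
Giving 315 / 1714 / 1005 / 556 / 2090.
After projecting period 2:
Births: 1714 × 0.216 = 370 ; 1005 × 0.4 = 402 — total 772
Band 2: 315 × 0.974 = 307
Band 3: 1714 × 0.948 = 1625
Band 4: 1005 × 0.975 = 980
Band 5: 556 × 0.929 + 2090 × 0.324 = 517 + 677 = 1194
Net migration: Band 1 − 142 → 630; Band 5 + 50 → 1244
Giving 630 / 307 / 1625 / 980 / 1244.
Total after period 2: 630 + 307 + 1625 + 980 + 1244 = 4786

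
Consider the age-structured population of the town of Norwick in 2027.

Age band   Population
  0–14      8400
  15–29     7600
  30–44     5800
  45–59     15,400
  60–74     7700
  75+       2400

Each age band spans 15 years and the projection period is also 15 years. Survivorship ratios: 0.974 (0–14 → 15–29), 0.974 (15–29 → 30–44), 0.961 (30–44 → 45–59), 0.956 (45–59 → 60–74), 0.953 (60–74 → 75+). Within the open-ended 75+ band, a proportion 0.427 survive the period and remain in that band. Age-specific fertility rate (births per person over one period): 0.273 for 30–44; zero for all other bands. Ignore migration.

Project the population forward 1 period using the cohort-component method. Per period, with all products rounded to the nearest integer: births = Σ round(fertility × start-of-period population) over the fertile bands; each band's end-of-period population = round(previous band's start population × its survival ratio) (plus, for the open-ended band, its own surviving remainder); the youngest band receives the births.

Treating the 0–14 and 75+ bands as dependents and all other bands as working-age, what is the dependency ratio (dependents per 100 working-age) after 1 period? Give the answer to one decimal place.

Numbering the bands 1..6 from youngest to oldest:
After projecting period 1:
Births: 5800 × 0.273 = 1583
Band 2: 8400 × 0.974 = 8182
Band 3: 7600 × 0.974 = 7402
Band 4: 5800 × 0.961 = 5574
Band 5: 15400 × 0.956 = 14722
Band 6: 7700 × 0.953 + 2400 × 0.427 = 7338 + 1025 = 8363
End of period: [1583, 8182, 7402, 5574, 14722, 8363]
Dependents (band 0–14 + band 75+) = 1583 + 8363 = 9946; working-age = 35880; ratio = 9946/35880 × 100 = 27.7

27.7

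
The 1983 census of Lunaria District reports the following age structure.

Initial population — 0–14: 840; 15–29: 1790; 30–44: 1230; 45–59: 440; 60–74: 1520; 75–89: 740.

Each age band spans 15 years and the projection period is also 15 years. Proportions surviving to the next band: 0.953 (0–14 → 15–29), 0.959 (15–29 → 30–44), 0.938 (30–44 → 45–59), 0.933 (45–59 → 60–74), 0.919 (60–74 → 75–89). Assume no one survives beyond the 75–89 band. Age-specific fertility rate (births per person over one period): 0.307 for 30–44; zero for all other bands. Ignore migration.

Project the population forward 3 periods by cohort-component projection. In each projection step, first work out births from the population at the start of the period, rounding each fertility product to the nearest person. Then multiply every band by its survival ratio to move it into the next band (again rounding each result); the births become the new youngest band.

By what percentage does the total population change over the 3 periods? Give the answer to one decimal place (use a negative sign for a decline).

-34.5

Call the bands 1 to 6, youngest first.
[period 1]
Births: 1230 × 0.307 = 378
Band 2: 840 × 0.953 = 801
Band 3: 1790 × 0.959 = 1717
Band 4: 1230 × 0.938 = 1154
Band 5: 440 × 0.933 = 411
Band 6: 1520 × 0.919 = 1397
End of period: [378, 801, 1717, 1154, 411, 1397]
[period 2]
Births: 1717 × 0.307 = 527
Band 2: 378 × 0.953 = 360
Band 3: 801 × 0.959 = 768
Band 4: 1717 × 0.938 = 1611
Band 5: 1154 × 0.933 = 1077
Band 6: 411 × 0.919 = 378
End of period: [527, 360, 768, 1611, 1077, 378]
[period 3]
Births: 768 × 0.307 = 236
Band 2: 527 × 0.953 = 502
Band 3: 360 × 0.959 = 345
Band 4: 768 × 0.938 = 720
Band 5: 1611 × 0.933 = 1503
Band 6: 1077 × 0.919 = 990
End of period: [236, 502, 345, 720, 1503, 990]
Total: 6560 → 4296; change = -2264; percentage change = -34.5%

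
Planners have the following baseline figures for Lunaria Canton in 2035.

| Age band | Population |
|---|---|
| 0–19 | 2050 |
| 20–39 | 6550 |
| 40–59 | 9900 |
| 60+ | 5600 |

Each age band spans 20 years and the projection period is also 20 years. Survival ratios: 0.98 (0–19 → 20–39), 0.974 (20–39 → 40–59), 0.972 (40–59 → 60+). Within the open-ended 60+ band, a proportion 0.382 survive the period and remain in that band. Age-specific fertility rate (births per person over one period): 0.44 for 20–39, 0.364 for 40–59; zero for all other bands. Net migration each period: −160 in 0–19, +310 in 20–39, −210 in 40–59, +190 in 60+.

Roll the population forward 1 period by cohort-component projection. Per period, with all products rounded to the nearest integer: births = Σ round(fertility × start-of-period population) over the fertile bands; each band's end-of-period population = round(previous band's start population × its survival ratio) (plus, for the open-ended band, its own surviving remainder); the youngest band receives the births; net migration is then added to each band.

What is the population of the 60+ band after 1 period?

Let group 1 be 0–19 through group 4 = 60+.
— Period 1 —
Births: 6550 × 0.44 = 2882, 9900 × 0.364 = 3604 ⇒ total 6486
Group 2: 2050 × 0.98 = 2009
Group 3: 6550 × 0.974 = 6380
Group 4: 9900 × 0.972 + 5600 × 0.382 = 9623 + 2139 = 11762
Net migration: Group 1 − 160 → 6326; Group 2 + 310 → 2319; Group 3 − 210 → 6170; Group 4 + 190 → 11952
Population now: 0–19=6326, 20–39=2319, 40–59=6170, 60+=11952

11952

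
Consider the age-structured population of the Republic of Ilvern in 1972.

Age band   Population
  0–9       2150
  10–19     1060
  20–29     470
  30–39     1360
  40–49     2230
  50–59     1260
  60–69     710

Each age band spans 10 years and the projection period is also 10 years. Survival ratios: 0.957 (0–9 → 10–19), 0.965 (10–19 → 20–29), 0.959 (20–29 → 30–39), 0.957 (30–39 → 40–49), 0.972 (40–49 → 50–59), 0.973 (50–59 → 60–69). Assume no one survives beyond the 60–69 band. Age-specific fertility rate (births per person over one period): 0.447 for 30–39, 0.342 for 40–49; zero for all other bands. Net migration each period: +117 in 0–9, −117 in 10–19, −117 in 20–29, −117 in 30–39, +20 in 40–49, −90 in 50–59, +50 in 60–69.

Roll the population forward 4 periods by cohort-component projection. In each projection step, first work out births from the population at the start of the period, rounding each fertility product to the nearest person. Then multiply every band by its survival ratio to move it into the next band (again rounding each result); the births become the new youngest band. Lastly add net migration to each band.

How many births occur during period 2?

601

[period 1]
Births: 1360 × 0.447 = 608, 2230 × 0.342 = 763 → 1371
10–19: 2150 × 0.957 = 2058
20–29: 1060 × 0.965 = 1023
30–39: 470 × 0.959 = 451
40–49: 1360 × 0.957 = 1302
50–59: 2230 × 0.972 = 2168
60–69: 1260 × 0.973 = 1226
Net migration: 0–9 + 117 → 1488; 10–19 − 117 → 1941; 20–29 − 117 → 906; 30–39 − 117 → 334; 40–49 + 20 → 1322; 50–59 − 90 → 2078; 60–69 + 50 → 1276
→ [1488, 1941, 906, 334, 1322, 2078, 1276]
[period 2]
Births: 334 × 0.447 = 149, 1322 × 0.342 = 452 → 601
10–19: 1488 × 0.957 = 1424
20–29: 1941 × 0.965 = 1873
30–39: 906 × 0.959 = 869
40–49: 334 × 0.957 = 320
50–59: 1322 × 0.972 = 1285
60–69: 2078 × 0.973 = 2022
Net migration: 0–9 + 117 → 718; 10–19 − 117 → 1307; 20–29 − 117 → 1756; 30–39 − 117 → 752; 40–49 + 20 → 340; 50–59 − 90 → 1195; 60–69 + 50 → 2072
→ [718, 1307, 1756, 752, 340, 1195, 2072]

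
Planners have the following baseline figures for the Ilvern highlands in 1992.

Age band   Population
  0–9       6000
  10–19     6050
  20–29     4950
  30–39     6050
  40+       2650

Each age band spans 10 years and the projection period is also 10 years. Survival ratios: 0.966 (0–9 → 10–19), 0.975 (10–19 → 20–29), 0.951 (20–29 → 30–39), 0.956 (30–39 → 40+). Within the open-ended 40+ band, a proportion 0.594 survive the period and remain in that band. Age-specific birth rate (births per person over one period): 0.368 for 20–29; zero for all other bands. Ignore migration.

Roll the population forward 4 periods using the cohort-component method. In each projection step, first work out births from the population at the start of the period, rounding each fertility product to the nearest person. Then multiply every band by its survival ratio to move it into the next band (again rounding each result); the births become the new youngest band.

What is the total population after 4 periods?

Period 1:
Births: 4950 × 0.368 = 1822
10–19: 6000 × 0.966 = 5796
20–29: 6050 × 0.975 = 5899
30–39: 4950 × 0.951 = 4707
40+: 6050 × 0.956 + 2650 × 0.594 = 5784 + 1574 = 7358
Giving 1822 / 5796 / 5899 / 4707 / 7358.
Period 2:
Births: 5899 × 0.368 = 2171
10–19: 1822 × 0.966 = 1760
20–29: 5796 × 0.975 = 5651
30–39: 5899 × 0.951 = 5610
40+: 4707 × 0.956 + 7358 × 0.594 = 4500 + 4371 = 8871
Giving 2171 / 1760 / 5651 / 5610 / 8871.
Period 3:
Births: 5651 × 0.368 = 2080
10–19: 2171 × 0.966 = 2097
20–29: 1760 × 0.975 = 1716
30–39: 5651 × 0.951 = 5374
40+: 5610 × 0.956 + 8871 × 0.594 = 5363 + 5269 = 10632
Giving 2080 / 2097 / 1716 / 5374 / 10632.
Period 4:
Births: 1716 × 0.368 = 631
10–19: 2080 × 0.966 = 2009
20–29: 2097 × 0.975 = 2045
30–39: 1716 × 0.951 = 1632
40+: 5374 × 0.956 + 10632 × 0.594 = 5138 + 6315 = 11453
Giving 631 / 2009 / 2045 / 1632 / 11453.
Total after period 4: 631 + 2009 + 2045 + 1632 + 11453 = 17770

17770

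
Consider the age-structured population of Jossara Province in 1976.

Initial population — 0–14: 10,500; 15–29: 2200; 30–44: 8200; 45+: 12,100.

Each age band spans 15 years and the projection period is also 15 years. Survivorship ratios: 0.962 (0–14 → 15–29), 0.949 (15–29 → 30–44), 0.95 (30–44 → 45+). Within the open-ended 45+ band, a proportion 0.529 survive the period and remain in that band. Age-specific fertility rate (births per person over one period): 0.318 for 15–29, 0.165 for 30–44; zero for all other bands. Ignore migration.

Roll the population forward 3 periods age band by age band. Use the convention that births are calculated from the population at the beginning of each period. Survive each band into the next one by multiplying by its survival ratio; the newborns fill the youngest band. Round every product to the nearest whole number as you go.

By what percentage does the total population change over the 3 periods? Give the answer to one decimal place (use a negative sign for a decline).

Period 1.
Births: 2200 × 0.318 = 700 ; 8200 × 0.165 = 1353 → total 2053
15–29: 10500 × 0.962 = 10101
30–44: 2200 × 0.949 = 2088
45+: 8200 × 0.95 + 12100 × 0.529 = 7790 + 6401 = 14191
→ [2053, 10101, 2088, 14191]
Period 2.
Births: 10101 × 0.318 = 3212 ; 2088 × 0.165 = 345 → total 3557
15–29: 2053 × 0.962 = 1975
30–44: 10101 × 0.949 = 9586
45+: 2088 × 0.95 + 14191 × 0.529 = 1984 + 7507 = 9491
→ [3557, 1975, 9586, 9491]
Period 3.
Births: 1975 × 0.318 = 628 ; 9586 × 0.165 = 1582 → total 2210
15–29: 3557 × 0.962 = 3422
30–44: 1975 × 0.949 = 1874
45+: 9586 × 0.95 + 9491 × 0.529 = 9107 + 5021 = 14128
→ [2210, 3422, 1874, 14128]
Total: 33000 → 21634; change = -11366; percentage change = -34.4%

-34.4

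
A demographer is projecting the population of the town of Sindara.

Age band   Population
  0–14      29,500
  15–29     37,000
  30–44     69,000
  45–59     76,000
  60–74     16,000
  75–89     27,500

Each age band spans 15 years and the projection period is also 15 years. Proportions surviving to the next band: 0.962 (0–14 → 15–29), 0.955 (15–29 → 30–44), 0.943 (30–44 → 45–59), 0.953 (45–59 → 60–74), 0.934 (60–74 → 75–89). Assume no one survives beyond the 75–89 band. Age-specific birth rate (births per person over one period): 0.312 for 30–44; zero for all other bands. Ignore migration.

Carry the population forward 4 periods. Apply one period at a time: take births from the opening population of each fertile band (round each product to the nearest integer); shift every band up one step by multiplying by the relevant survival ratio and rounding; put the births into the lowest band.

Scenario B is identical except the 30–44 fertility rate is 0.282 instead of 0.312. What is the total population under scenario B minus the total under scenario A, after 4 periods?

-4680

Numbering the bands 1..6 from youngest to oldest:
Period 1.
Births: 69000 * 0.312 = 21528
Band 2: 29500 * 0.962 = 28379
Band 3: 37000 * 0.955 = 35335
Band 4: 69000 * 0.943 = 65067
Band 5: 76000 * 0.953 = 72428
Band 6: 16000 * 0.934 = 14944
Population now: 0–14=21528, 15–29=28379, 30–44=35335, 45–59=65067, 60–74=72428, 75–89=14944
Period 2.
Births: 35335 * 0.312 = 11025
Band 2: 21528 * 0.962 = 20710
Band 3: 28379 * 0.955 = 27102
Band 4: 35335 * 0.943 = 33321
Band 5: 65067 * 0.953 = 62009
Band 6: 72428 * 0.934 = 67648
Population now: 0–14=11025, 15–29=20710, 30–44=27102, 45–59=33321, 60–74=62009, 75–89=67648
Period 3.
Births: 27102 * 0.312 = 8456
Band 2: 11025 * 0.962 = 10606
Band 3: 20710 * 0.955 = 19778
Band 4: 27102 * 0.943 = 25557
Band 5: 33321 * 0.953 = 31755
Band 6: 62009 * 0.934 = 57916
Population now: 0–14=8456, 15–29=10606, 30–44=19778, 45–59=25557, 60–74=31755, 75–89=57916
Period 4.
Births: 19778 * 0.312 = 6171
Band 2: 8456 * 0.962 = 8135
Band 3: 10606 * 0.955 = 10129
Band 4: 19778 * 0.943 = 18651
Band 5: 25557 * 0.953 = 24356
Band 6: 31755 * 0.934 = 29659
Population now: 0–14=6171, 15–29=8135, 30–44=10129, 45–59=18651, 60–74=24356, 75–89=29659
Scenario A total after 4 periods: 97101
Scenario B projection —
Period 1.
Births: 69000 * 0.282 = 19458
Band 2: 29500 * 0.962 = 28379
Band 3: 37000 * 0.955 = 35335
Band 4: 69000 * 0.943 = 65067
Band 5: 76000 * 0.953 = 72428
Band 6: 16000 * 0.934 = 14944
Population now: 0–14=19458, 15–29=28379, 30–44=35335, 45–59=65067, 60–74=72428, 75–89=14944
Period 2.
Births: 35335 * 0.282 = 9964
Band 2: 19458 * 0.962 = 18719
Band 3: 28379 * 0.955 = 27102
Band 4: 35335 * 0.943 = 33321
Band 5: 65067 * 0.953 = 62009
Band 6: 72428 * 0.934 = 67648
Population now: 0–14=9964, 15–29=18719, 30–44=27102, 45–59=33321, 60–74=62009, 75–89=67648
Period 3.
Births: 27102 * 0.282 = 7643
Band 2: 9964 * 0.962 = 9585
Band 3: 18719 * 0.955 = 17877
Band 4: 27102 * 0.943 = 25557
Band 5: 33321 * 0.953 = 31755
Band 6: 62009 * 0.934 = 57916
Population now: 0–14=7643, 15–29=9585, 30–44=17877, 45–59=25557, 60–74=31755, 75–89=57916
Period 4.
Births: 17877 * 0.282 = 5041
Band 2: 7643 * 0.962 = 7353
Band 3: 9585 * 0.955 = 9154
Band 4: 17877 * 0.943 = 16858
Band 5: 25557 * 0.953 = 24356
Band 6: 31755 * 0.934 = 29659
Population now: 0–14=5041, 15–29=7353, 30–44=9154, 45–59=16858, 60–74=24356, 75–89=29659
Scenario B total after 4 periods: 92421
Difference B − A = 92421 − 97101 = -4680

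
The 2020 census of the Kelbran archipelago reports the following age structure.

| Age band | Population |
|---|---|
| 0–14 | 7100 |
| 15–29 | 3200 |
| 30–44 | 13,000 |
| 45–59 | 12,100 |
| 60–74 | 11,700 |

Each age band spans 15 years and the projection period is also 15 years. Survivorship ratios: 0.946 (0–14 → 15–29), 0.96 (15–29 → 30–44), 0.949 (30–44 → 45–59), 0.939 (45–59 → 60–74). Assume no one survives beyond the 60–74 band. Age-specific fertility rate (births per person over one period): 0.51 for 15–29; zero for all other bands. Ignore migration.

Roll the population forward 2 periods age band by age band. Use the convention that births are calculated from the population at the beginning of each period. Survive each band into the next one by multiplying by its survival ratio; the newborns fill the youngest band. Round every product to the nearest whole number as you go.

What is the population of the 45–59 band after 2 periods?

— Period 1 —
Births: 3200 × 0.51 = 1632
15–29: 7100 × 0.946 = 6717
30–44: 3200 × 0.96 = 3072
45–59: 13000 × 0.949 = 12337
60–74: 12100 × 0.939 = 11362
Population now: 0–14=1632, 15–29=6717, 30–44=3072, 45–59=12337, 60–74=11362
— Period 2 —
Births: 6717 × 0.51 = 3426
15–29: 1632 × 0.946 = 1544
30–44: 6717 × 0.96 = 6448
45–59: 3072 × 0.949 = 2915
60–74: 12337 × 0.939 = 11584
Population now: 0–14=3426, 15–29=1544, 30–44=6448, 45–59=2915, 60–74=11584

2915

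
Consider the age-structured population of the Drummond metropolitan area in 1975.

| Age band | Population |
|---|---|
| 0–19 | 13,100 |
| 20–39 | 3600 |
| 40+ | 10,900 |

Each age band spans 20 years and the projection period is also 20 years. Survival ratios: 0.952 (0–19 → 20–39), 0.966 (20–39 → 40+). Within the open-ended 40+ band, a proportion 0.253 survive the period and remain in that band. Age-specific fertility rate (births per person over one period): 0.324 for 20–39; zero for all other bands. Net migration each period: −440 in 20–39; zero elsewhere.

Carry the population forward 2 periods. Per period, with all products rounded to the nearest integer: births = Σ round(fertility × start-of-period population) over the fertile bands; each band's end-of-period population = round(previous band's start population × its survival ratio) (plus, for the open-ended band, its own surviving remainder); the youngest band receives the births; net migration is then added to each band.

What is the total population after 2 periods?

17768

(Bands numbered youngest = 1 to oldest = 3.)
— Period 1 —
Births: 3600 × 0.324 = 1166
Band 2: 13100 × 0.952 = 12471
Band 3: 3600 × 0.966 + 10900 × 0.253 = 3478 + 2758 = 6236
Net migration: Band 2 − 440 → 12031
Giving 1166 / 12031 / 6236.
— Period 2 —
Births: 12031 × 0.324 = 3898
Band 2: 1166 × 0.952 = 1110
Band 3: 12031 × 0.966 + 6236 × 0.253 = 11622 + 1578 = 13200
Net migration: Band 2 − 440 → 670
Giving 3898 / 670 / 13200.
Total after period 2: 3898 + 670 + 13200 = 17768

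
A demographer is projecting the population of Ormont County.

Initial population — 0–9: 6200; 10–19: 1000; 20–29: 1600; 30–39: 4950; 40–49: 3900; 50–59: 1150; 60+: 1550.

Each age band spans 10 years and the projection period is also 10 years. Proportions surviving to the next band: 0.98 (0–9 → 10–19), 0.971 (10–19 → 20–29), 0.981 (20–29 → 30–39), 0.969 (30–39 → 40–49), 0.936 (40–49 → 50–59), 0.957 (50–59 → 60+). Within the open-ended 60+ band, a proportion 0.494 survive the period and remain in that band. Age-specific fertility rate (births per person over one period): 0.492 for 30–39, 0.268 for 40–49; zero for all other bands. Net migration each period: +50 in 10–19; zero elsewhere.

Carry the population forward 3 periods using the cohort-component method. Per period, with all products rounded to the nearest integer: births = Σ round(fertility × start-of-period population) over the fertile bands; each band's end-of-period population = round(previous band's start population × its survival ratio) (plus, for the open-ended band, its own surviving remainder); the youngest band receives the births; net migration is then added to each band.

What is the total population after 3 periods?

— Period 1 —
Births: 4950 × 0.492 = 2435, 3900 × 0.268 = 1045 — total 3480
10–19: 6200 × 0.98 = 6076
20–29: 1000 × 0.971 = 971
30–39: 1600 × 0.981 = 1570
40–49: 4950 × 0.969 = 4797
50–59: 3900 × 0.936 = 3650
60+: 1150 × 0.957 + 1550 × 0.494 = 1101 + 766 = 1867
Net migration: 10–19 + 50 → 6126
Population now: 0–9=3480, 10–19=6126, 20–29=971, 30–39=1570, 40–49=4797, 50–59=3650, 60+=1867
— Period 2 —
Births: 1570 × 0.492 = 772, 4797 × 0.268 = 1286 — total 2058
10–19: 3480 × 0.98 = 3410
20–29: 6126 × 0.971 = 5948
30–39: 971 × 0.981 = 953
40–49: 1570 × 0.969 = 1521
50–59: 4797 × 0.936 = 4490
60+: 3650 × 0.957 + 1867 × 0.494 = 3493 + 922 = 4415
Net migration: 10–19 + 50 → 3460
Population now: 0–9=2058, 10–19=3460, 20–29=5948, 30–39=953, 40–49=1521, 50–59=4490, 60+=4415
— Period 3 —
Births: 953 × 0.492 = 469, 1521 × 0.268 = 408 — total 877
10–19: 2058 × 0.98 = 2017
20–29: 3460 × 0.971 = 3360
30–39: 5948 × 0.981 = 5835
40–49: 953 × 0.969 = 923
50–59: 1521 × 0.936 = 1424
60+: 4490 × 0.957 + 4415 × 0.494 = 4297 + 2181 = 6478
Net migration: 10–19 + 50 → 2067
Population now: 0–9=877, 10–19=2067, 20–29=3360, 30–39=5835, 40–49=923, 50–59=1424, 60+=6478
Total after period 3: 877 + 2067 + 3360 + 5835 + 923 + 1424 + 6478 = 20964

20964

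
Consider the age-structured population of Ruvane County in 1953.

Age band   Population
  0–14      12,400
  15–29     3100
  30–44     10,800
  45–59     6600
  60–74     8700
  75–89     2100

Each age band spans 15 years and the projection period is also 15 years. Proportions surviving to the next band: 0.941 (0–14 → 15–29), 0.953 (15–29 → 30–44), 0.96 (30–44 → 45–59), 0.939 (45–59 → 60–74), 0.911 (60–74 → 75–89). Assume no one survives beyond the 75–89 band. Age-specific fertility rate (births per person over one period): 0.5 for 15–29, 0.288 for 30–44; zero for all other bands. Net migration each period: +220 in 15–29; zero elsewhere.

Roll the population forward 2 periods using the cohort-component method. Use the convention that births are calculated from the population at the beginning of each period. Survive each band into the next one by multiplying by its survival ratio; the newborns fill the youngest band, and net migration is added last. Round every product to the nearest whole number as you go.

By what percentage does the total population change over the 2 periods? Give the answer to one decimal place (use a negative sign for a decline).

-6.3

(Bands numbered youngest = 1 to oldest = 6.)
Period 1.
Births: 3100 × 0.5 = 1550 ; 10800 × 0.288 = 3110 → total 4660
Band 2: 12400 × 0.941 = 11668
Band 3: 3100 × 0.953 = 2954
Band 4: 10800 × 0.96 = 10368
Band 5: 6600 × 0.939 = 6197
Band 6: 8700 × 0.911 = 7926
Net migration: Band 2 + 220 → 11888
Giving 4660 / 11888 / 2954 / 10368 / 6197 / 7926.
Period 2.
Births: 11888 × 0.5 = 5944 ; 2954 × 0.288 = 851 → total 6795
Band 2: 4660 × 0.941 = 4385
Band 3: 11888 × 0.953 = 11329
Band 4: 2954 × 0.96 = 2836
Band 5: 10368 × 0.939 = 9736
Band 6: 6197 × 0.911 = 5645
Net migration: Band 2 + 220 → 4605
Giving 6795 / 4605 / 11329 / 2836 / 9736 / 5645.
Total: 43700 → 40946; change = -2754; percentage change = -6.3%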